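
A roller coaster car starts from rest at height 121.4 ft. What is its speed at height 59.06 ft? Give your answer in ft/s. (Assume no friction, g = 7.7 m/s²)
mgh₁ = ½mv₂² + mgh₂ → v₂ = √(2g(h₁−h₂)) = √(2×7.7×(37−18)) = 17.11 m/s = 56.12 ft/s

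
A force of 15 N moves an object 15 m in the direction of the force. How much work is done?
W = Fd = 15×15 = 225.0 J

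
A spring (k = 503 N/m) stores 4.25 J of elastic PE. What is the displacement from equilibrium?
PE = ½kx² → x = √(2PE/k) = √(2×4.25/503) = 0.13 m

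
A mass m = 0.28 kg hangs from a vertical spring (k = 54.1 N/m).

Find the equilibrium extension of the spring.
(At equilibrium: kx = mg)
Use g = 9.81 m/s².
x_eq = mg/k = 0.28×9.81/54.1 = 0.05077 m = 5.077 cm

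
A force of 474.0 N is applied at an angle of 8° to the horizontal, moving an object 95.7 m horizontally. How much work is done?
W = Fd cosθ = 474.0×95.7×cos(8°) = 44920.0 J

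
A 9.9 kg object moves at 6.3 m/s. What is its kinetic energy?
KE = ½mv² = ½×9.9×6.3² = 196.4655 J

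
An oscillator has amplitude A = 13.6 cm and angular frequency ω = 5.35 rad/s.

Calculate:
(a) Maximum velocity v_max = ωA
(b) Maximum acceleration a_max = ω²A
v_max = ωA = 5.35×0.136 = 0.7276 m/s
a_max = ω²A = 5.35²×0.136 = 3.893 m/s²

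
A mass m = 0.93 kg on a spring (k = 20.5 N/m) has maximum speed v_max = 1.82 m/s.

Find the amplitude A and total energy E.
½mv²_max = ½kA² → A = v_max√(m/k) = 1.82×√(0.93/20.5) = 0.3876 m = 38.76 cm
E = ½mv²_max = ½×0.93×1.82² = 1.54 J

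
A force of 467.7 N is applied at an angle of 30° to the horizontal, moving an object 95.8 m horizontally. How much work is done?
W = Fd cosθ = 467.7×95.8×cos(30°) = 38803.0 J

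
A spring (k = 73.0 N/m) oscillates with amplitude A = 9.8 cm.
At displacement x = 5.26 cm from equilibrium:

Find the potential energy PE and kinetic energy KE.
E_total = ½kA² = ½×73.0×(0.098)² = 0.3505 J
PE = ½kx² = ½×73.0×(0.0526)² = 0.101 J
KE = E_total − PE = 0.2496 J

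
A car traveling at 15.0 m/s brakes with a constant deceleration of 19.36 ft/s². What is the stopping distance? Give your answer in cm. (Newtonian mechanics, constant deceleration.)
d = v₀² / (2a) (with unit conversion) = 1906.0 cm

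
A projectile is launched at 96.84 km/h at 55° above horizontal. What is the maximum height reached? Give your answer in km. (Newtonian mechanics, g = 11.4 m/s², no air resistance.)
H = v₀²sin²(θ)/(2g) (with unit conversion) = 0.0213 km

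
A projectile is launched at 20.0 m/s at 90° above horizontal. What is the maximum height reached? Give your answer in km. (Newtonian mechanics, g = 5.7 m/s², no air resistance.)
H = v₀²sin²(θ)/(2g) (with unit conversion) = 0.03509 km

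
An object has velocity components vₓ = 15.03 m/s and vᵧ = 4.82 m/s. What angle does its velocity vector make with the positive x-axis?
θ = arctan(vᵧ/vₓ) = arctan(4.82/15.03) = 17.78°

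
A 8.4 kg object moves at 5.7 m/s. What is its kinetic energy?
KE = ½mv² = ½×8.4×5.7² = 136.458 J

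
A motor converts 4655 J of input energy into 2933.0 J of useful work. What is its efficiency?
η = W_out/W_in = 2933.0/4655 = 0.6301 = 63.01%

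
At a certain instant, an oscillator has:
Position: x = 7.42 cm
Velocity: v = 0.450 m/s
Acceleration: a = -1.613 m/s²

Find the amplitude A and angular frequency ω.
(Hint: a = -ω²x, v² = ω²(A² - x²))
a = −ω²x → ω = √(|a|/x) = √(1.613/0.0742) = 4.662 rad/s
v² = ω²(A² − x²) → A = √(x² + v²/ω²) = √(0.0742² + 0.45²/4.662²) = 0.1217 m = 12.17 cm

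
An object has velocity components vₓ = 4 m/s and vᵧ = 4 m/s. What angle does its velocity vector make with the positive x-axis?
θ = arctan(vᵧ/vₓ) = arctan(4/4) = 45.0°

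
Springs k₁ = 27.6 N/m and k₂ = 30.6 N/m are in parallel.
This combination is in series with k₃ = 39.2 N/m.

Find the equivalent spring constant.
k₁₂ = k₁ + k₂ = 58.2 N/m (parallel)
1/k_eq = 1/k₁₂ + 1/k₃ → k_eq = 23.42 N/m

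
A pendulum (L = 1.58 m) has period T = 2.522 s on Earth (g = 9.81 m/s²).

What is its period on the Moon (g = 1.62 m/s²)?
T = 2π√(L/g), so T_moon/T_earth = √(g_earth/g_moon)
T_moon = 2π√(1.58/1.62) = 6.205 s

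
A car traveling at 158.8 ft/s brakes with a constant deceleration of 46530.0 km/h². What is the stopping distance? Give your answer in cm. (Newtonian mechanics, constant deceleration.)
d = v₀² / (2a) (with unit conversion) = 32630.0 cm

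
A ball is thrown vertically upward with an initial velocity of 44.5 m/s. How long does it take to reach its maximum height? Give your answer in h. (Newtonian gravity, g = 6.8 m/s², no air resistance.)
t_up = v₀/g (with unit conversion) = 0.001818 h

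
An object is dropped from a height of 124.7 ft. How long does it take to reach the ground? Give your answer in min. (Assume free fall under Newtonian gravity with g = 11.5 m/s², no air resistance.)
t = √(2h/g) (with unit conversion) = 0.04285 min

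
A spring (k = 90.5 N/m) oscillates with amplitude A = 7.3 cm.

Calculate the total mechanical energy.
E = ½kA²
E = ½kA² = ½×90.5×(0.073)² = 0.2411 J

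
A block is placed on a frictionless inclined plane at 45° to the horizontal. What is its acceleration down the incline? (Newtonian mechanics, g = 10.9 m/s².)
a = g sin(θ) = 10.9 × sin(45°) = 10.9 × 0.7071 = 7.71 m/s²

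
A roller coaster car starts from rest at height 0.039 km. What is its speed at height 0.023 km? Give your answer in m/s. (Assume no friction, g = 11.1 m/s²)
mgh₁ = ½mv₂² + mgh₂ → v₂ = √(2g(h₁−h₂)) = √(2×11.1×(39−23)) = 18.85 m/s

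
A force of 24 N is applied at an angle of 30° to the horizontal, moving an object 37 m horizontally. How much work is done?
W = Fd cosθ = 24×37×cos(30°) = 769.03 J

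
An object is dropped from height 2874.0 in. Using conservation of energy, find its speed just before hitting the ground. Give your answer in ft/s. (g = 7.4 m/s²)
mgh = ½mv² → v = √(2gh) = √(2×7.4×73) = 32.87 m/s = 107.8 ft/s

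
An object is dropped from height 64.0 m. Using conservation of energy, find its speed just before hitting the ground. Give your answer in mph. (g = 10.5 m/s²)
mgh = ½mv² → v = √(2gh) = √(2×10.5×64) = 36.66 m/s = 82.01 mph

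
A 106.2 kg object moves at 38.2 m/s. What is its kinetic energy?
KE = ½mv² = ½×106.2×38.2² = 77485.64 J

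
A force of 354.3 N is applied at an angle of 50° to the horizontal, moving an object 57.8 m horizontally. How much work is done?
W = Fd cosθ = 354.3×57.8×cos(50°) = 13163.0 J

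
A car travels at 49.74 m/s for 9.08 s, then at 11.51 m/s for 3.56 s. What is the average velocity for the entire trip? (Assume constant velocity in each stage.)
d₁ = v₁t₁ = 49.74 × 9.08 = 451.639 m
d₂ = v₂t₂ = 11.51 × 3.56 = 40.9756 m
d_total = 492.61 m, t_total = 12.64 s
v_avg = d_total/t_total = 492.61/12.64 = 38.97 m/s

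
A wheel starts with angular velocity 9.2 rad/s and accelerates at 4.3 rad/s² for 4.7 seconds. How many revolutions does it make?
θ = ω₀t + ½αt² = 9.2×4.7 + ½×4.3×4.7² = 90.73 rad
Revolutions = θ/(2π) = 90.73/(2π) = 14.44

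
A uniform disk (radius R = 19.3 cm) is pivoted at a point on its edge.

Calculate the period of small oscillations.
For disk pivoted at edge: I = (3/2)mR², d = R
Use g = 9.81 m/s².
I/m = (3/2)R² = 0.05587 m²; d = R = 0.193 m
T = 2π√((3/2)R²/(gR)) = 2π√(3R/(2g)) = 1.079 s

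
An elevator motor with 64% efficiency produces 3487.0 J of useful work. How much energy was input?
W_in = W_out/η = 3487.0/0.64 = 5448.4 J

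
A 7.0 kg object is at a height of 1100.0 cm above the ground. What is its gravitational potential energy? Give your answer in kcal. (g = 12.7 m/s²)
PE = mgh = 7 kg × 12.7 m/s² × 11 m = 977.9 J = 0.2337 kcal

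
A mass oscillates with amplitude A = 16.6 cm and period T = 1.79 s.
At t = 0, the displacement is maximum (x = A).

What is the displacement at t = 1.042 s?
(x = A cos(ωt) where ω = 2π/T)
ω = 2π/T = 2π/1.79 = 3.51 rad/s
x = A cos(ωt) = 16.6×cos(3.51×1.042) = -14.44 cm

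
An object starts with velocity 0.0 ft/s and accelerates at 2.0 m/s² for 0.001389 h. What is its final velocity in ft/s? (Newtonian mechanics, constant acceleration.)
v = v₀ + at (with unit conversion) = 32.81 ft/s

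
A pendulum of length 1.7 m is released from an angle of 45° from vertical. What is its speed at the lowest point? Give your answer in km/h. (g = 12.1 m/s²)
h = L(1 − cosθ) = 1.7×(1 − cos45°) = 0.4979 m
v = √(2gh) = √(2×12.1×0.4979) = 3.471 m/s = 12.5 km/h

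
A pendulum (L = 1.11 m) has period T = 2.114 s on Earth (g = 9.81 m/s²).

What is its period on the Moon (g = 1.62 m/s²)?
T = 2π√(L/g), so T_moon/T_earth = √(g_earth/g_moon)
T_moon = 2π√(1.11/1.62) = 5.201 s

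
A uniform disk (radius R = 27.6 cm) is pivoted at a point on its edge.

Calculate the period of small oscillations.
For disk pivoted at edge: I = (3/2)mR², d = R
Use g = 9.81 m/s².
I/m = (3/2)R² = 0.1143 m²; d = R = 0.276 m
T = 2π√((3/2)R²/(gR)) = 2π√(3R/(2g)) = 1.291 s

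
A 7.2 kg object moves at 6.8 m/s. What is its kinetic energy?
KE = ½mv² = ½×7.2×6.8² = 166.464 J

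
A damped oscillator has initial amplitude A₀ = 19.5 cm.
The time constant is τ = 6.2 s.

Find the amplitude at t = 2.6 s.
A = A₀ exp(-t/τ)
A = A₀ exp(−t/τ) = 19.5×exp(−2.6/6.2) = 12.82 cm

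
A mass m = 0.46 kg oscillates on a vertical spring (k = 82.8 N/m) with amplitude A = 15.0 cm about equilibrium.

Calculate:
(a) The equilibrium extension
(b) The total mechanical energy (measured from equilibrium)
x_eq = mg/k = 0.46×9.81/82.8 = 0.0545 m = 5.45 cm
E = ½kA² = ½×82.8×(0.15)² = 0.9315 J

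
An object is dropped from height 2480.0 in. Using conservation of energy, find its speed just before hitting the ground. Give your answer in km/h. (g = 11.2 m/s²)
mgh = ½mv² → v = √(2gh) = √(2×11.2×62.99) = 37.56 m/s = 135.2 km/h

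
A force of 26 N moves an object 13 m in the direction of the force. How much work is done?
W = Fd = 26×13 = 338.0 J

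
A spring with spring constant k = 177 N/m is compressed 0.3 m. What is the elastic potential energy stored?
PE = ½kx² = ½×177×0.3² = 7.965 J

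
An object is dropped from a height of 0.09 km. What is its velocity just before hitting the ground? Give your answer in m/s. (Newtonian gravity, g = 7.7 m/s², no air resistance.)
v = √(2gh) (with unit conversion) = 37.23 m/s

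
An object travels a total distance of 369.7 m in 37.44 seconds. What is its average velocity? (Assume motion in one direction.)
v_avg = Δd / Δt = 369.7 / 37.44 = 9.87 m/s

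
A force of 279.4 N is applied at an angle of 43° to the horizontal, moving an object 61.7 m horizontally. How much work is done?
W = Fd cosθ = 279.4×61.7×cos(43°) = 12608.0 J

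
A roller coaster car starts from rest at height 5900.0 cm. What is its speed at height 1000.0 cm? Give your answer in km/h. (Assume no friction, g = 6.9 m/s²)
mgh₁ = ½mv₂² + mgh₂ → v₂ = √(2g(h₁−h₂)) = √(2×6.9×(59−10)) = 26 m/s = 93.61 km/h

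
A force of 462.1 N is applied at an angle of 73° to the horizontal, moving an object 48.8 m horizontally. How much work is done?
W = Fd cosθ = 462.1×48.8×cos(73°) = 6593.1 J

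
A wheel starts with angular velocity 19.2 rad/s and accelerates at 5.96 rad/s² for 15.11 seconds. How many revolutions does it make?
θ = ω₀t + ½αt² = 19.2×15.11 + ½×5.96×15.11² = 970.48 rad
Revolutions = θ/(2π) = 970.48/(2π) = 154.46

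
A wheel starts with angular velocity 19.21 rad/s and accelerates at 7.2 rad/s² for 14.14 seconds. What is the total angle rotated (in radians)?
θ = ω₀t + ½αt² = 19.21×14.14 + ½×7.2×14.14² = 991.41 rad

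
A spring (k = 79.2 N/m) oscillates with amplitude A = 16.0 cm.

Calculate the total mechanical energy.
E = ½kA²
E = ½kA² = ½×79.2×(0.16)² = 1.014 J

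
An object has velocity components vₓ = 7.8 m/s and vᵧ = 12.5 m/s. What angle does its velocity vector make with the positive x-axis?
θ = arctan(vᵧ/vₓ) = arctan(12.5/7.8) = 58.04°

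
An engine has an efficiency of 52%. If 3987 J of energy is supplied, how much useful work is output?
W_out = η × W_in = 0.52 × 3987 = 2073.2 J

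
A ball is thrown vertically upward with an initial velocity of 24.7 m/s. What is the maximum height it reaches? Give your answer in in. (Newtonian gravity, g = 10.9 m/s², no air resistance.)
h_max = v₀²/(2g) (with unit conversion) = 1102.0 in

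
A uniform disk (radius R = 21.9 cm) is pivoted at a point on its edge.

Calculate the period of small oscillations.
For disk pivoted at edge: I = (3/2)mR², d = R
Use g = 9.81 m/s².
I/m = (3/2)R² = 0.07194 m²; d = R = 0.219 m
T = 2π√((3/2)R²/(gR)) = 2π√(3R/(2g)) = 1.15 s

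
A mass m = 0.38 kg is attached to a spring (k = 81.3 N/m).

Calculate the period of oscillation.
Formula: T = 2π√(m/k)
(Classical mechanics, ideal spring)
T = 2π√(m/k) = 2π√(0.38/81.3) = 0.4296 s; f = 1/T = 2.328 Hz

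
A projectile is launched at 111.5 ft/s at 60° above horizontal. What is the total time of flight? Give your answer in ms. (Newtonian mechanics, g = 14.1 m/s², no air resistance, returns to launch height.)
T = 2v₀sin(θ)/g (with unit conversion) = 4175.0 ms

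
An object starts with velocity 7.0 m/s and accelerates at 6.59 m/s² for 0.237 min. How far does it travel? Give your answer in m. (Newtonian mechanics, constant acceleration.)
d = v₀t + ½at² (with unit conversion) = 765.8 m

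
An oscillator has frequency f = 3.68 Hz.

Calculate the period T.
T = 1/f = 1/3.68 = 0.2717 s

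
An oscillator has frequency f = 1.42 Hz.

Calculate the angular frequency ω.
ω = 2πf = 2π×1.42 = 8.922 rad/s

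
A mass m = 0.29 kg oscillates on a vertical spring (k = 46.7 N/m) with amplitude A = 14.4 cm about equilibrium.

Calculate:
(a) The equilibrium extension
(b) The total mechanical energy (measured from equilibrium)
x_eq = mg/k = 0.29×9.81/46.7 = 0.06092 m = 6.092 cm
E = ½kA² = ½×46.7×(0.144)² = 0.4842 J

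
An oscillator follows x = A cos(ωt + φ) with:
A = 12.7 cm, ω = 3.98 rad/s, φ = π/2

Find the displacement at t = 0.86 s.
x = A cos(ωt + φ) = 12.7×cos(3.98×0.86 + π/2) = 3.524 cm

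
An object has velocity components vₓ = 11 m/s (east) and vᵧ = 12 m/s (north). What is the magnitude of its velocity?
|v| = √(vₓ² + vᵧ²) = √(11² + 12²) = √(265) = 16.28 m/s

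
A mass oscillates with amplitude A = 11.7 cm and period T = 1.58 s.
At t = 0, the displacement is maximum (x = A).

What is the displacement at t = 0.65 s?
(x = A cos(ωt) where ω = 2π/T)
ω = 2π/T = 2π/1.58 = 3.977 rad/s
x = A cos(ωt) = 11.7×cos(3.977×0.65) = -9.933 cm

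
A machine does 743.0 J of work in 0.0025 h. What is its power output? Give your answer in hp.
P = W/t = 743 J / 9 s = 82.56 W = 0.1107 hp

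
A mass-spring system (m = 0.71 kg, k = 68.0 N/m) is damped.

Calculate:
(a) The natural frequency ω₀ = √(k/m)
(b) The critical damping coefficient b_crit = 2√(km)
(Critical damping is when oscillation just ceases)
ω₀ = √(k/m) = √(68.0/0.71) = 9.786 rad/s
b_crit = 2√(km) = 2√(68.0×0.71) = 13.9 kg/s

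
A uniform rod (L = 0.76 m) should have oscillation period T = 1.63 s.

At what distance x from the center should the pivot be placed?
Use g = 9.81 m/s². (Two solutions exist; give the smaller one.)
T = 2π√((L²/12 + x²)/(gx)). Let c = T²g/(4π²) = 0.6602.
x² − cx + L²/12 = 0 → x = (c − √(c² − L²/3))/2 = 0.08345 m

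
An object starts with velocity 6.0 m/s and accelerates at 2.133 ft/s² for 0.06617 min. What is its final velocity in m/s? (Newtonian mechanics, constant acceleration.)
v = v₀ + at (with unit conversion) = 8.581 m/s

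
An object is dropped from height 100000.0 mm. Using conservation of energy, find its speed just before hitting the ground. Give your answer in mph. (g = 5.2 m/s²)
mgh = ½mv² → v = √(2gh) = √(2×5.2×100) = 32.25 m/s = 72.14 mph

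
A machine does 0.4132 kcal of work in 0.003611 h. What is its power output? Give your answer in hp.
P = W/t = 1729 J / 13 s = 133 W = 0.1783 hp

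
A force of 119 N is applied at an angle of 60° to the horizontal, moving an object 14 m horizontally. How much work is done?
W = Fd cosθ = 119×14×cos(60°) = 833.0 J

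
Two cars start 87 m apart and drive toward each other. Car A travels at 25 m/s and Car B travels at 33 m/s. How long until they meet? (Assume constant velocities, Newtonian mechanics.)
Combined speed: v_combined = 25 + 33 = 58 m/s
Time to meet: t = d/58 = 87/58 = 1.5 s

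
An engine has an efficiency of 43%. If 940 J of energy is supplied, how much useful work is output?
W_out = η × W_in = 0.43 × 940 = 404.2 J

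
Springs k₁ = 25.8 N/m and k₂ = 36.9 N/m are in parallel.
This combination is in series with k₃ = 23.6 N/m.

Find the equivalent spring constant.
k₁₂ = k₁ + k₂ = 62.7 N/m (parallel)
1/k_eq = 1/k₁₂ + 1/k₃ → k_eq = 17.15 N/m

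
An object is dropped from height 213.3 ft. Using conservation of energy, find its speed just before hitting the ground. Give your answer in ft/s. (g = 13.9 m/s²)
mgh = ½mv² → v = √(2gh) = √(2×13.9×65.01) = 42.51 m/s = 139.5 ft/s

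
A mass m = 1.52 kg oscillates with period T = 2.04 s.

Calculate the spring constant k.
T = 2π√(m/k) → k = m(2π/T)² = 1.52×(2π/2.04)² = 14.42 N/m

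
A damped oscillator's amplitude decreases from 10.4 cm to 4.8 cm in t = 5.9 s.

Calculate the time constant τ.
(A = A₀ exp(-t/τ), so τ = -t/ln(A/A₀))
A/A₀ = 4.8/10.4 = 0.4615; ln(A/A₀) = -0.7732
τ = −t/ln(A/A₀) = −5.9/-0.7732 = 7.631 s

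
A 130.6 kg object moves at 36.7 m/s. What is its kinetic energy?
KE = ½mv² = ½×130.6×36.7² = 87951.92 J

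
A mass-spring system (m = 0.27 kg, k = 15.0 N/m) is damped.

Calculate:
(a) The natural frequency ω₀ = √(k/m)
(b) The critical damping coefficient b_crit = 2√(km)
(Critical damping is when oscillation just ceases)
ω₀ = √(k/m) = √(15.0/0.27) = 7.454 rad/s
b_crit = 2√(km) = 2√(15.0×0.27) = 4.025 kg/s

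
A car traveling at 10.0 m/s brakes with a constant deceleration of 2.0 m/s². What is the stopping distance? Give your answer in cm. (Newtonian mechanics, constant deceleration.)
d = v₀² / (2a) (with unit conversion) = 2500.0 cm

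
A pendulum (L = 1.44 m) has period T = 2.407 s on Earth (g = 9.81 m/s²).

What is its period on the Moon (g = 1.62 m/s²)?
T = 2π√(L/g), so T_moon/T_earth = √(g_earth/g_moon)
T_moon = 2π√(1.44/1.62) = 5.924 s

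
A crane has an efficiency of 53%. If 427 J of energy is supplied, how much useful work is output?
W_out = η × W_in = 0.53 × 427 = 226.31 J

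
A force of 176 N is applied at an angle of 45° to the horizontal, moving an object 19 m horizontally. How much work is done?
W = Fd cosθ = 176×19×cos(45°) = 2364.6 J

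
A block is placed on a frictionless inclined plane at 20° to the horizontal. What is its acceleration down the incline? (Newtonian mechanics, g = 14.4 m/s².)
a = g sin(θ) = 14.4 × sin(20°) = 14.4 × 0.342 = 4.93 m/s²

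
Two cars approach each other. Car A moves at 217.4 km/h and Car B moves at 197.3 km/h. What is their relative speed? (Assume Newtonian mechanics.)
v_rel = v_A + v_B = 217.4 + 197.3 = 414.7 km/h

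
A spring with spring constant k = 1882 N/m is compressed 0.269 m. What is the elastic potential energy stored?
PE = ½kx² = ½×1882×0.269² = 68.09 J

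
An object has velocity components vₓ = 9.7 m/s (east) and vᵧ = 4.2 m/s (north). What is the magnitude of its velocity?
|v| = √(vₓ² + vᵧ²) = √(9.7² + 4.2²) = √(111.73) = 10.57 m/s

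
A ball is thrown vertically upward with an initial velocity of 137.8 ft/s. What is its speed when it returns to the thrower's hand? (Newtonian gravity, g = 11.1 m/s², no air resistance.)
By conservation of energy, the ball returns at the same speed = 137.8 ft/s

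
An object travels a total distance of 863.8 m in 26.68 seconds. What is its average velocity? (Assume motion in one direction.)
v_avg = Δd / Δt = 863.8 / 26.68 = 32.38 m/s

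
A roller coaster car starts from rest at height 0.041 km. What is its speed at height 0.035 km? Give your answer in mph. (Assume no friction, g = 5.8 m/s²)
mgh₁ = ½mv₂² + mgh₂ → v₂ = √(2g(h₁−h₂)) = √(2×5.8×(41−35)) = 8.343 m/s = 18.66 mph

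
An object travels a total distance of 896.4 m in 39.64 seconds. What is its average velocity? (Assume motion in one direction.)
v_avg = Δd / Δt = 896.4 / 39.64 = 22.61 m/s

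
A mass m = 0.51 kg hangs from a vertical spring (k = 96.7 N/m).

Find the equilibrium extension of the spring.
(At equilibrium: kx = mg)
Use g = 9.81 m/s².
x_eq = mg/k = 0.51×9.81/96.7 = 0.05174 m = 5.174 cm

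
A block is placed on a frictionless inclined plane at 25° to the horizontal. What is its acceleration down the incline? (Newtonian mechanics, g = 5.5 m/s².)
a = g sin(θ) = 5.5 × sin(25°) = 5.5 × 0.4226 = 2.32 m/s²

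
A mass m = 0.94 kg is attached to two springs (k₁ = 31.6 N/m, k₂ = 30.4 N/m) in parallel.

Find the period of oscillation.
k_eq = k₁+k₂ = 62 N/m
T = 2π√(m/k_eq) = 2π√(0.94/62) = 0.7737 s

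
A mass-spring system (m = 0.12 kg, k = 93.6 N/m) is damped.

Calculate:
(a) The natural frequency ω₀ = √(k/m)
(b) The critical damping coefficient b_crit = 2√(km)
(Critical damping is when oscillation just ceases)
ω₀ = √(k/m) = √(93.6/0.12) = 27.93 rad/s
b_crit = 2√(km) = 2√(93.6×0.12) = 6.703 kg/s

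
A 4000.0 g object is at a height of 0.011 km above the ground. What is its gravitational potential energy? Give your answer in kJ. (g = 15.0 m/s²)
PE = mgh = 4 kg × 15.0 m/s² × 11 m = 660 J = 0.66 kJ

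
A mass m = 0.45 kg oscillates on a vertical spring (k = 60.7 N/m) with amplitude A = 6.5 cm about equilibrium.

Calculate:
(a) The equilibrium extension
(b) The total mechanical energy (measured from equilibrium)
x_eq = mg/k = 0.45×9.81/60.7 = 0.07273 m = 7.273 cm
E = ½kA² = ½×60.7×(0.065)² = 0.1282 J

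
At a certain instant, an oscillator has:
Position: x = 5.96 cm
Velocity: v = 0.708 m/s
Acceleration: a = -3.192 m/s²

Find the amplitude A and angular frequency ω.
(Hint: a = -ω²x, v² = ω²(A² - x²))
a = −ω²x → ω = √(|a|/x) = √(3.192/0.0596) = 7.318 rad/s
v² = ω²(A² − x²) → A = √(x² + v²/ω²) = √(0.0596² + 0.708²/7.318²) = 0.1136 m = 11.36 cm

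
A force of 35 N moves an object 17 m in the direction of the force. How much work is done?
W = Fd = 35×17 = 595.0 J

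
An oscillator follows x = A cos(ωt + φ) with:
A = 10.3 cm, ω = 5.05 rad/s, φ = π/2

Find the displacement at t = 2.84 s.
x = A cos(ωt + φ) = 10.3×cos(5.05×2.84 + π/2) = -10.08 cm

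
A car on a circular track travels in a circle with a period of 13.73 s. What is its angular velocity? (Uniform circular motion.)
ω = 2π/T = 2π/13.73 = 0.4576 rad/s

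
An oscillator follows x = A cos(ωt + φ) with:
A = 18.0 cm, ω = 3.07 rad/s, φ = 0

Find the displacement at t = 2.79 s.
x = A cos(ωt + φ) = 18.0×cos(3.07×2.79 + 0) = -11.75 cm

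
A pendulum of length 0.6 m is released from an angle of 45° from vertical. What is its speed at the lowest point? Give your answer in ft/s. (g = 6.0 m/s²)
h = L(1 − cosθ) = 0.6×(1 − cos45°) = 0.1757 m
v = √(2gh) = √(2×6.0×0.1757) = 1.452 m/s = 4.764 ft/s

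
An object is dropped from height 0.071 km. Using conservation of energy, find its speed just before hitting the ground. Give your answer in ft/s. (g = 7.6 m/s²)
mgh = ½mv² → v = √(2gh) = √(2×7.6×71) = 32.85 m/s = 107.8 ft/s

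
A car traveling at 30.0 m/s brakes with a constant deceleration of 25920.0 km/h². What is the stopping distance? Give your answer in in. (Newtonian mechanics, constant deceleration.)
d = v₀² / (2a) (with unit conversion) = 8858.0 in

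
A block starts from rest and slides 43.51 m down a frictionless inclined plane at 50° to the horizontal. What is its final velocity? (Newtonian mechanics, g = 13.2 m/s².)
a = g sin(θ) = 13.2 × sin(50°) = 10.11 m/s²
v = √(2ad) = √(2 × 10.11 × 43.51) = 29.66 m/s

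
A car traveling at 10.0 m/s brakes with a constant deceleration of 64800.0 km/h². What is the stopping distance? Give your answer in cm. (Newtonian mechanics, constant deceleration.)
d = v₀² / (2a) (with unit conversion) = 1000.0 cm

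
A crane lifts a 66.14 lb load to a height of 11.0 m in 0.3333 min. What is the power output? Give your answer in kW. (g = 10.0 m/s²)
W = mgh = 30×10.0×11 = 3300 J
P = W/t = 3300/20 = 165 W = 0.165 kW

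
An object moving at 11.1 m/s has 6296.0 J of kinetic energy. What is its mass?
KE = ½mv² → m = 2KE/v² = 2×6296.0/11.1² = 102.2 kg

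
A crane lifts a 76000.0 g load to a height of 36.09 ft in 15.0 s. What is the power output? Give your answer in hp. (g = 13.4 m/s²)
W = mgh = 76×13.4×11 = 1.12e+04 J
P = W/t = 1.12e+04/15 = 746.8 W = 1.002 hp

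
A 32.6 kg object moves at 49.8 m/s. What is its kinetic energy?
KE = ½mv² = ½×32.6×49.8² = 40424.65 J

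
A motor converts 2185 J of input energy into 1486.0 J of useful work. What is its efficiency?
η = W_out/W_in = 1486.0/2185 = 0.6801 = 68.01%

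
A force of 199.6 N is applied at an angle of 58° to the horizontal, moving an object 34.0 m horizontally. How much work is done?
W = Fd cosθ = 199.6×34.0×cos(58°) = 3596.2 J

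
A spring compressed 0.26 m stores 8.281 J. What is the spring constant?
PE = ½kx² → k = 2PE/x² = 2×8.281/0.26² = 245.0 N/m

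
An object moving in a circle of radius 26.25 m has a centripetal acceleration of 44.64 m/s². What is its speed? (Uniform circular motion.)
v = √(a_c × r) = √(44.64 × 26.25) = 34.23 m/s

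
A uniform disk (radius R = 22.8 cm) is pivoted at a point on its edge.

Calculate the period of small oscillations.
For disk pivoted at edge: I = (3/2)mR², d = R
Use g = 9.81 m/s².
I/m = (3/2)R² = 0.07798 m²; d = R = 0.228 m
T = 2π√((3/2)R²/(gR)) = 2π√(3R/(2g)) = 1.173 s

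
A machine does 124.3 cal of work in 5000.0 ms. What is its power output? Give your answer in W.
P = W/t = 520.1 J / 5 s = 104 W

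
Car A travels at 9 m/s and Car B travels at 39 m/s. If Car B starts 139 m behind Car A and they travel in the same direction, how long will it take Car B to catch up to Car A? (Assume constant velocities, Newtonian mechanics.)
Relative speed: v_rel = 39 - 9 = 30 m/s
Time to catch: t = d₀/v_rel = 139/30 = 4.63 s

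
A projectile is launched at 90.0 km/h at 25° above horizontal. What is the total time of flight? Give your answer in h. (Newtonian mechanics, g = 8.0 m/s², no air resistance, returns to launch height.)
T = 2v₀sin(θ)/g (with unit conversion) = 0.0007337 h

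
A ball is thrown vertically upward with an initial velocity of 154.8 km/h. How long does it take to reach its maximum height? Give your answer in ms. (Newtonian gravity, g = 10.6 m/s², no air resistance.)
t_up = v₀/g (with unit conversion) = 4057.0 ms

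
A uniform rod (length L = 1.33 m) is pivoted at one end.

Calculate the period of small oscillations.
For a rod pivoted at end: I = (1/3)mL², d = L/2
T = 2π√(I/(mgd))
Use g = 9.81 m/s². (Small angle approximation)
I/m = (1/3)L² = 0.5896 m²; d = L/2 = 0.665 m
T = 2π√(I/(mgd)) = 2π√(0.5896/(9.81×0.665)) = 1.889 s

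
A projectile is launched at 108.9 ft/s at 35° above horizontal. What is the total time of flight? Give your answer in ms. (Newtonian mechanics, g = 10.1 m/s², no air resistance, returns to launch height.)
T = 2v₀sin(θ)/g (with unit conversion) = 3770.0 ms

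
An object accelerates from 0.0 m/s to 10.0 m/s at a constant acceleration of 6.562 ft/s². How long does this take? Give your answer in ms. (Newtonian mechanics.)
t = (v - v₀)/a (with unit conversion) = 5000.0 ms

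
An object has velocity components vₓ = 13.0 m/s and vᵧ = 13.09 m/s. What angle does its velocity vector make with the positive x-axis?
θ = arctan(vᵧ/vₓ) = arctan(13.09/13.0) = 45.2°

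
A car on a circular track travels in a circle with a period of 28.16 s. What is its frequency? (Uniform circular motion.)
f = 1/T = 1/28.16 = 0.0355 Hz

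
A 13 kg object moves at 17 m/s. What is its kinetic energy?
KE = ½mv² = ½×13×17² = 1878.5 J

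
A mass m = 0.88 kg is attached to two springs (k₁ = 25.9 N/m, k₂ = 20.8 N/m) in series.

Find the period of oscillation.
k_eq = k₁k₂/(k₁+k₂) = 11.54 N/m
T = 2π√(m/k_eq) = 2π√(0.88/11.54) = 1.735 s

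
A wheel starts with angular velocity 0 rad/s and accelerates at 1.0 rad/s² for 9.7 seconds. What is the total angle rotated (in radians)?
θ = ω₀t + ½αt² = 0×9.7 + ½×1.0×9.7² = 47.04 rad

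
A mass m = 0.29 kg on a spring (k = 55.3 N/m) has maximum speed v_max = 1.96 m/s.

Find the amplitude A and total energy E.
½mv²_max = ½kA² → A = v_max√(m/k) = 1.96×√(0.29/55.3) = 0.1419 m = 14.19 cm
E = ½mv²_max = ½×0.29×1.96² = 0.557 J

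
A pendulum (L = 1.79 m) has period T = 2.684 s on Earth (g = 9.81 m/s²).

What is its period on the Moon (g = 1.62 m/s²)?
T = 2π√(L/g), so T_moon/T_earth = √(g_earth/g_moon)
T_moon = 2π√(1.79/1.62) = 6.605 s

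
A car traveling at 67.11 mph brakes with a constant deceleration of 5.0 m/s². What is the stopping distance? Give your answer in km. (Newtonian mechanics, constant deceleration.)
d = v₀² / (2a) (with unit conversion) = 0.09001 km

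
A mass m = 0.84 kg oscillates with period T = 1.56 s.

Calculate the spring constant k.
T = 2π√(m/k) → k = m(2π/T)² = 0.84×(2π/1.56)² = 13.63 N/m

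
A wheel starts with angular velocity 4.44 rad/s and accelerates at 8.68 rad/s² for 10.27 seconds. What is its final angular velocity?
ω = ω₀ + αt = 4.44 + 8.68 × 10.27 = 93.58 rad/s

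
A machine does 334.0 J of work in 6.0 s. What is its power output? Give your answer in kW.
P = W/t = 334 J / 6 s = 55.67 W = 0.05567 kW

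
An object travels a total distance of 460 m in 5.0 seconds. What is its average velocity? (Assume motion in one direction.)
v_avg = Δd / Δt = 460 / 5.0 = 92.0 m/s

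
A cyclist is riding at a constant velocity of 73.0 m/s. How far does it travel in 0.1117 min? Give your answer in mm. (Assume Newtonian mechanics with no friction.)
d = vt (with unit conversion) = 489200.0 mm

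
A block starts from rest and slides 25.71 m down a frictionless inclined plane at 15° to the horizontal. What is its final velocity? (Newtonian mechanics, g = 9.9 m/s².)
a = g sin(θ) = 9.9 × sin(15°) = 2.56 m/s²
v = √(2ad) = √(2 × 2.56 × 25.71) = 11.48 m/s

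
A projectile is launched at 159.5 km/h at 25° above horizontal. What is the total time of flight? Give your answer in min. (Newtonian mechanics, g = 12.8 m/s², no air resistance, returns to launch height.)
T = 2v₀sin(θ)/g (with unit conversion) = 0.04876 min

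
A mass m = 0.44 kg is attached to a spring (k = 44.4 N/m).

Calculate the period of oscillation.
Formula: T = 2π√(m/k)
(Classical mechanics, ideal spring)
T = 2π√(m/k) = 2π√(0.44/44.4) = 0.6255 s; f = 1/T = 1.599 Hz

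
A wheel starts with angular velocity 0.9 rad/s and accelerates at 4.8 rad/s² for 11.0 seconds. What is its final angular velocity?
ω = ω₀ + αt = 0.9 + 4.8 × 11.0 = 53.7 rad/s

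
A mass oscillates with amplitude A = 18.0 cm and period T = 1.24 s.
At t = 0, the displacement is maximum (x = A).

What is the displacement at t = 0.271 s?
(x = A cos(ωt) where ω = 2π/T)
ω = 2π/T = 2π/1.24 = 5.067 rad/s
x = A cos(ωt) = 18.0×cos(5.067×0.271) = 3.534 cm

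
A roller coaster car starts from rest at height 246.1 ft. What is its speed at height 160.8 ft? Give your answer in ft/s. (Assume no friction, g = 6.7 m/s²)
mgh₁ = ½mv₂² + mgh₂ → v₂ = √(2g(h₁−h₂)) = √(2×6.7×(75.01−49.01)) = 18.67 m/s = 61.24 ft/s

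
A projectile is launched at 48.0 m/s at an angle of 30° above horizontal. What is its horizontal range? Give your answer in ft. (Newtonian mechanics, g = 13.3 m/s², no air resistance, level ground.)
R = v₀² sin(2θ) / g (with unit conversion) = 492.2 ft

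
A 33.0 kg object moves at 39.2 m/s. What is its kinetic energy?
KE = ½mv² = ½×33.0×39.2² = 25354.56 J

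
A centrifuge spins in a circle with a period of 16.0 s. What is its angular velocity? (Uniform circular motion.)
ω = 2π/T = 2π/16.0 = 0.3927 rad/s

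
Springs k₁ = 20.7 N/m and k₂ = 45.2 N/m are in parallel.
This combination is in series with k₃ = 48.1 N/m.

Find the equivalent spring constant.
k₁₂ = k₁ + k₂ = 65.9 N/m (parallel)
1/k_eq = 1/k₁₂ + 1/k₃ → k_eq = 27.81 N/m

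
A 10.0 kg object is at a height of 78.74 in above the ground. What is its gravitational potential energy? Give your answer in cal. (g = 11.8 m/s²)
PE = mgh = 10 kg × 11.8 m/s² × 2 m = 236 J = 56.41 cal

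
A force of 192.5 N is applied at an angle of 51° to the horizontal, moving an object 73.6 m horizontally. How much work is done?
W = Fd cosθ = 192.5×73.6×cos(51°) = 8916.2 J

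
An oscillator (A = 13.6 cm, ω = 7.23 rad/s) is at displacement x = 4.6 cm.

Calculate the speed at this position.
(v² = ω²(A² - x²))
v = ω√(A² − x²) = 7.23×√(0.136² − 0.046²) = 0.9253 m/s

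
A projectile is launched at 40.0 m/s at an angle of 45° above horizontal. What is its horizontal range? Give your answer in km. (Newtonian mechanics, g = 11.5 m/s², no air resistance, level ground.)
R = v₀² sin(2θ) / g (with unit conversion) = 0.1391 km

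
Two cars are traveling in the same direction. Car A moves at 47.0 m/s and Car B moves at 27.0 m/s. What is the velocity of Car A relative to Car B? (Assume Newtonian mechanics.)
v_rel = v_A - v_B = 47.0 - 27.0 = 20.0 m/s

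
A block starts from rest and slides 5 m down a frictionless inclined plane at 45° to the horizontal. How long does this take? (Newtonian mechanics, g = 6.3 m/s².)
a = g sin(θ) = 6.3 × sin(45°) = 4.45 m/s²
t = √(2d/a) = √(2 × 5 / 4.45) = 1.5 s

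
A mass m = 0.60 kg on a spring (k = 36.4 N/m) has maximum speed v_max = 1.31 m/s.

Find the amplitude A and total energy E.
½mv²_max = ½kA² → A = v_max√(m/k) = 1.31×√(0.6/36.4) = 0.1682 m = 16.82 cm
E = ½mv²_max = ½×0.6×1.31² = 0.5148 J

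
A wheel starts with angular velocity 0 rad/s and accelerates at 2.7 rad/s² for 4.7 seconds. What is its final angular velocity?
ω = ω₀ + αt = 0 + 2.7 × 4.7 = 12.69 rad/s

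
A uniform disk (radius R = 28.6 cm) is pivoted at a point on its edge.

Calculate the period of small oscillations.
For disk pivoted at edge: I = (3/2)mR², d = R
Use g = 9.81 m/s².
I/m = (3/2)R² = 0.1227 m²; d = R = 0.286 m
T = 2π√((3/2)R²/(gR)) = 2π√(3R/(2g)) = 1.314 s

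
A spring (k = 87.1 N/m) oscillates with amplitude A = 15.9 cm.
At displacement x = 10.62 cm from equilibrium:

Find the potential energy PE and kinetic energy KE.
E_total = ½kA² = ½×87.1×(0.159)² = 1.101 J
PE = ½kx² = ½×87.1×(0.1062)² = 0.4912 J
KE = E_total − PE = 0.6098 J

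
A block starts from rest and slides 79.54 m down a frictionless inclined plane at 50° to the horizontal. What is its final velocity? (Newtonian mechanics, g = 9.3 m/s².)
a = g sin(θ) = 9.3 × sin(50°) = 7.12 m/s²
v = √(2ad) = √(2 × 7.12 × 79.54) = 33.66 m/s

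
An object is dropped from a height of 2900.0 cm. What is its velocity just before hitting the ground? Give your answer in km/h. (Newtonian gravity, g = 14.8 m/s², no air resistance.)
v = √(2gh) (with unit conversion) = 105.5 km/h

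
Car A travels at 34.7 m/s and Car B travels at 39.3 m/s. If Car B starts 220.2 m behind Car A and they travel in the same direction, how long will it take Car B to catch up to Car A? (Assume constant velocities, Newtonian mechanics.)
Relative speed: v_rel = 39.3 - 34.7 = 4.6 m/s
Time to catch: t = d₀/v_rel = 220.2/4.6 = 47.87 s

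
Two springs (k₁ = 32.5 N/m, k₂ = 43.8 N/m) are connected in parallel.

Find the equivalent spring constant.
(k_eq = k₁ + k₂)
k_eq = k₁ + k₂ = 32.5 + 43.8 = 76.3 N/m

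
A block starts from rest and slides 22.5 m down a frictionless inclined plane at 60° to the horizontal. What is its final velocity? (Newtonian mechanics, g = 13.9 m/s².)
a = g sin(θ) = 13.9 × sin(60°) = 12.04 m/s²
v = √(2ad) = √(2 × 12.04 × 22.5) = 23.27 m/s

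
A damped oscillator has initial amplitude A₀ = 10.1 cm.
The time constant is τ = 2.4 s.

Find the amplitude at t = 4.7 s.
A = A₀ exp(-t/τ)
A = A₀ exp(−t/τ) = 10.1×exp(−4.7/2.4) = 1.425 cm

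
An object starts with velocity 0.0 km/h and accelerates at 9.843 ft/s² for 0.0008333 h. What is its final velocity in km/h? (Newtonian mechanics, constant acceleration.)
v = v₀ + at (with unit conversion) = 32.4 km/h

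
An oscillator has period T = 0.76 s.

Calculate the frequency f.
f = 1/T = 1/0.76 = 1.316 Hz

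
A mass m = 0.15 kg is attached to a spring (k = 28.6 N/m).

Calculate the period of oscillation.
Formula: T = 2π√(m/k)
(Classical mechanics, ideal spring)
T = 2π√(m/k) = 2π√(0.15/28.6) = 0.455 s; f = 1/T = 2.198 Hz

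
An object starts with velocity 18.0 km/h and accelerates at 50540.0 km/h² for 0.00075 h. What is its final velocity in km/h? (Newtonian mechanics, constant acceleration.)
v = v₀ + at (with unit conversion) = 55.91 km/h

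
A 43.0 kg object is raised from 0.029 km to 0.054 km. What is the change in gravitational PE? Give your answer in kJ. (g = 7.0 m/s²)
ΔPE = mg(h₂ − h₁) = 43 kg × 7.0 m/s² × (54 − 29) m = 7525 J = 7.525 kJ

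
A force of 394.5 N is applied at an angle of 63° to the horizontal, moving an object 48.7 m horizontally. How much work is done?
W = Fd cosθ = 394.5×48.7×cos(63°) = 8722.1 J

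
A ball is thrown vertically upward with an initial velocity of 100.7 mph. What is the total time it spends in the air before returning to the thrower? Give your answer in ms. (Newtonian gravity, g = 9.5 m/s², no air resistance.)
t_total = 2v₀/g (with unit conversion) = 9477.0 ms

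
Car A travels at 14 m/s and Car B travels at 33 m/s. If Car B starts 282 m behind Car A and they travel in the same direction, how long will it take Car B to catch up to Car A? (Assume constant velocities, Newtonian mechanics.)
Relative speed: v_rel = 33 - 14 = 19 m/s
Time to catch: t = d₀/v_rel = 282/19 = 14.84 s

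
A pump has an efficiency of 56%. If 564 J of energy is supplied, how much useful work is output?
W_out = η × W_in = 0.56 × 564 = 315.84 J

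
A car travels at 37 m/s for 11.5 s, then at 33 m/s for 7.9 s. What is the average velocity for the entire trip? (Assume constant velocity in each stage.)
d₁ = v₁t₁ = 37 × 11.5 = 425.5 m
d₂ = v₂t₂ = 33 × 7.9 = 260.7 m
d_total = 686.2 m, t_total = 19.4 s
v_avg = d_total/t_total = 686.2/19.4 = 35.37 m/s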